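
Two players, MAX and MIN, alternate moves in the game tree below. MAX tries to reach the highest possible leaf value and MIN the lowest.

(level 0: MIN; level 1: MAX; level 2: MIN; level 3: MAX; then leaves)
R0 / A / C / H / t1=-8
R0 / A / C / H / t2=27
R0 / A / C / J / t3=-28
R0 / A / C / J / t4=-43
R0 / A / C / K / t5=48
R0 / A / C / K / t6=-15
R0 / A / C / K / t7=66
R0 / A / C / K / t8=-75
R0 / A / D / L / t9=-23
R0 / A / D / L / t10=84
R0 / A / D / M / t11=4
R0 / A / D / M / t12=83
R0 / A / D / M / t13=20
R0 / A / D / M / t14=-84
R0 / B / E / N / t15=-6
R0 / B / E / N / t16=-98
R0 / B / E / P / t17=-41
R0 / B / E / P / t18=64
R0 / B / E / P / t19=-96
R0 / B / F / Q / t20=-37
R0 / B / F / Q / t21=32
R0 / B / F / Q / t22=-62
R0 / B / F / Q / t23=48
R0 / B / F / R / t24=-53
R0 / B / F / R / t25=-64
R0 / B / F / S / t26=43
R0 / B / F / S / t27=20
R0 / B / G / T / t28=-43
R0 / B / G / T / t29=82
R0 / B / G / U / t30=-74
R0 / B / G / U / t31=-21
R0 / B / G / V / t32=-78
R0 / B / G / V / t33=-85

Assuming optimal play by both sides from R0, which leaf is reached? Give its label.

H (MAX): max(-8, 27) = 27
J (MAX): max(-28, -43) = -28
K (MAX): max(48, -15, 66, -75) = 66
C (MIN): min(27, -28, 66) = -28
L (MAX): max(-23, 84) = 84
M (MAX): max(4, 83, 20, -84) = 83
D (MIN): min(84, 83) = 83
A (MAX): max(-28, 83) = 83
N (MAX): max(-6, -98) = -6
P (MAX): max(-41, 64, -96) = 64
E (MIN): min(-6, 64) = -6
Q (MAX): max(-37, 32, -62, 48) = 48
R (MAX): max(-53, -64) = -53
S (MAX): max(43, 20) = 43
F (MIN): min(48, -53, 43) = -53
T (MAX): max(-43, 82) = 82
U (MAX): max(-74, -21) = -21
V (MAX): max(-78, -85) = -78
G (MIN): min(82, -21, -78) = -78
B (MAX): max(-6, -53, -78) = -6
R0 (MIN): min(83, -6) = -6
At R0, MIN picks B (lowest: -6).
At B, MAX picks E (highest: -6).
At E, MIN picks N (lowest: -6).
At N, MAX picks t15 (highest: -6).
Terminal value -6.

t15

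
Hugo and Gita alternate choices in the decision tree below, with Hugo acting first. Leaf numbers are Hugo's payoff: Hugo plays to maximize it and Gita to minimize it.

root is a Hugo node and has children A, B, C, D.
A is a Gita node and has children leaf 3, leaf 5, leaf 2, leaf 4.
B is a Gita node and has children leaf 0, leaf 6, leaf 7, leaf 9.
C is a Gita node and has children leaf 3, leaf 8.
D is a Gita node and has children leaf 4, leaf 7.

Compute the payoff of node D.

D (Gita): min(4, 7) = 4

4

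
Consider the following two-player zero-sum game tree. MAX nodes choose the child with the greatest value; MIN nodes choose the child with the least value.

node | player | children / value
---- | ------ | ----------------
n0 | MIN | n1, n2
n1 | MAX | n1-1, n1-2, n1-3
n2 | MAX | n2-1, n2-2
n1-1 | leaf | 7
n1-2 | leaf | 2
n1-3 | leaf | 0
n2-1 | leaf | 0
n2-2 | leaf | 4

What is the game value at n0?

n1 (MAX): max(7, 2, 0) = 7
n2 (MAX): max(0, 4) = 4
n0 (MIN): min(7, 4) = 4

4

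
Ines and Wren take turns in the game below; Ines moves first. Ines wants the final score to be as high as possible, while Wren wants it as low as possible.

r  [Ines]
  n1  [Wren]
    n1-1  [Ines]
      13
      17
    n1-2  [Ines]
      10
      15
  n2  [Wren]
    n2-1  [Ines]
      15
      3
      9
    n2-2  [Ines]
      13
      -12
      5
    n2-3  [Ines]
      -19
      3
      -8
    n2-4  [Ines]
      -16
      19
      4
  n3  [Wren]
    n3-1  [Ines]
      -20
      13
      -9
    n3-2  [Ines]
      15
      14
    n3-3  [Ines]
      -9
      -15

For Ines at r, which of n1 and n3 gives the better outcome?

n1

n1-1 (Ines): max(13, 17) = 17
n1-2 (Ines): max(10, 15) = 15
n1 (Wren): min(17, 15) = 15
n3-1 (Ines): max(-20, 13, -9) = 13
n3-2 (Ines): max(15, 14) = 15
n3-3 (Ines): max(-9, -15) = -9
n3 (Wren): min(13, 15, -9) = -9
Ines prefers the higher value; n1=15, n3=-9. n1 is better since 15 > -9.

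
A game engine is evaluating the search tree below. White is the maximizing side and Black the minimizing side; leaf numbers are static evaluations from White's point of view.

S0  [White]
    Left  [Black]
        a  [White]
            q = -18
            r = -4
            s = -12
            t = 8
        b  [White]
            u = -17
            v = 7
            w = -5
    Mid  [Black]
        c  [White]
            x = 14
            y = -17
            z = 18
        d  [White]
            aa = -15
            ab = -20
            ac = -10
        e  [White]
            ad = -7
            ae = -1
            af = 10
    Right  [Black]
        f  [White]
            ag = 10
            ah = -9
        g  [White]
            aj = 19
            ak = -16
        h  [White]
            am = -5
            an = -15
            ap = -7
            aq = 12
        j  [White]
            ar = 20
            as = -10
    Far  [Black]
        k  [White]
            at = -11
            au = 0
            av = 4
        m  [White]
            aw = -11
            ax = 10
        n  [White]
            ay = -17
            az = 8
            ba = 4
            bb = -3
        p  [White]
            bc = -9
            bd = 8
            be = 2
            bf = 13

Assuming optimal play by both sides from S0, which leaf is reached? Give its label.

ag

a (White): max(-18, -4, -12, 8) = 8
b (White): max(-17, 7, -5) = 7
Left (Black): min(8, 7) = 7
c (White): max(14, -17, 18) = 18
d (White): max(-15, -20, -10) = -10
e (White): max(-7, -1, 10) = 10
Mid (Black): min(18, -10, 10) = -10
f (White): max(10, -9) = 10
g (White): max(19, -16) = 19
h (White): max(-5, -15, -7, 12) = 12
j (White): max(20, -10) = 20
Right (Black): min(10, 19, 12, 20) = 10
k (White): max(-11, 0, 4) = 4
m (White): max(-11, 10) = 10
n (White): max(-17, 8, 4, -3) = 8
p (White): max(-9, 8, 2, 13) = 13
Far (Black): min(4, 10, 8, 13) = 4
S0 (White): max(7, -10, 10, 4) = 10
At S0, White picks Right (highest: 10).
At Right, Black picks f (lowest: 10).
At f, White picks ag (highest: 10).
Terminal value 10.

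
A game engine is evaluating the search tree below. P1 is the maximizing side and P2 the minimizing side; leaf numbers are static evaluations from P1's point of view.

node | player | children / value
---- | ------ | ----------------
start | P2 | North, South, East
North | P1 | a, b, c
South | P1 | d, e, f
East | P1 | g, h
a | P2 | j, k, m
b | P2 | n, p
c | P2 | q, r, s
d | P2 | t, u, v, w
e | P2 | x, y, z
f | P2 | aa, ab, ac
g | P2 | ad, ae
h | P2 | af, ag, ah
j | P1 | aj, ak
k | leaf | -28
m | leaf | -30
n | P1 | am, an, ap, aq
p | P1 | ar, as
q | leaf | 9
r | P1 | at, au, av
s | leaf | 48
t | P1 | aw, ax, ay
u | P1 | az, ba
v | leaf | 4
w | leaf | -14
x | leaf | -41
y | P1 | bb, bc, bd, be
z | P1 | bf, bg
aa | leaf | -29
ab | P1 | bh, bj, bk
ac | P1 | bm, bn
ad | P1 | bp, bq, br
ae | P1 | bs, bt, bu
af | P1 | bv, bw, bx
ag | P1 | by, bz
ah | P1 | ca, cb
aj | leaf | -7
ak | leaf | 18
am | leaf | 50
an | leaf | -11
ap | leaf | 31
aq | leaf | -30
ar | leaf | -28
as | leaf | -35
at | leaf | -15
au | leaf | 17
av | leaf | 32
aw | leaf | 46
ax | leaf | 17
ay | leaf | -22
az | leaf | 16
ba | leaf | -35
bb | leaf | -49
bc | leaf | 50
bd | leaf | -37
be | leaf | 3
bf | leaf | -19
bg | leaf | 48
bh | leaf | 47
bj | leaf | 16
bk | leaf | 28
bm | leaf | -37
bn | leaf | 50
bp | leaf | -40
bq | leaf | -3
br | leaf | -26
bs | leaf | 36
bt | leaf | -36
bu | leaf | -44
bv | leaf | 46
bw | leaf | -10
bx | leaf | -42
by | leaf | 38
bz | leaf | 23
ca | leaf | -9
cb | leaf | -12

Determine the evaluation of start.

j (P1): max(-7, 18) = 18
a (P2): min(18, -28, -30) = -30
n (P1): max(50, -11, 31, -30) = 50
p (P1): max(-28, -35) = -28
b (P2): min(50, -28) = -28
r (P1): max(-15, 17, 32) = 32
c (P2): min(9, 32, 48) = 9
North (P1): max(-30, -28, 9) = 9
t (P1): max(46, 17, -22) = 46
u (P1): max(16, -35) = 16
d (P2): min(46, 16, 4, -14) = -14
y (P1): max(-49, 50, -37, 3) = 50
z (P1): max(-19, 48) = 48
e (P2): min(-41, 50, 48) = -41
ab (P1): max(47, 16, 28) = 47
ac (P1): max(-37, 50) = 50
f (P2): min(-29, 47, 50) = -29
South (P1): max(-14, -41, -29) = -14
ad (P1): max(-40, -3, -26) = -3
ae (P1): max(36, -36, -44) = 36
g (P2): min(-3, 36) = -3
af (P1): max(46, -10, -42) = 46
ag (P1): max(38, 23) = 38
ah (P1): max(-9, -12) = -9
h (P2): min(46, 38, -9) = -9
East (P1): max(-3, -9) = -3
start (P2): min(9, -14, -3) = -14

-14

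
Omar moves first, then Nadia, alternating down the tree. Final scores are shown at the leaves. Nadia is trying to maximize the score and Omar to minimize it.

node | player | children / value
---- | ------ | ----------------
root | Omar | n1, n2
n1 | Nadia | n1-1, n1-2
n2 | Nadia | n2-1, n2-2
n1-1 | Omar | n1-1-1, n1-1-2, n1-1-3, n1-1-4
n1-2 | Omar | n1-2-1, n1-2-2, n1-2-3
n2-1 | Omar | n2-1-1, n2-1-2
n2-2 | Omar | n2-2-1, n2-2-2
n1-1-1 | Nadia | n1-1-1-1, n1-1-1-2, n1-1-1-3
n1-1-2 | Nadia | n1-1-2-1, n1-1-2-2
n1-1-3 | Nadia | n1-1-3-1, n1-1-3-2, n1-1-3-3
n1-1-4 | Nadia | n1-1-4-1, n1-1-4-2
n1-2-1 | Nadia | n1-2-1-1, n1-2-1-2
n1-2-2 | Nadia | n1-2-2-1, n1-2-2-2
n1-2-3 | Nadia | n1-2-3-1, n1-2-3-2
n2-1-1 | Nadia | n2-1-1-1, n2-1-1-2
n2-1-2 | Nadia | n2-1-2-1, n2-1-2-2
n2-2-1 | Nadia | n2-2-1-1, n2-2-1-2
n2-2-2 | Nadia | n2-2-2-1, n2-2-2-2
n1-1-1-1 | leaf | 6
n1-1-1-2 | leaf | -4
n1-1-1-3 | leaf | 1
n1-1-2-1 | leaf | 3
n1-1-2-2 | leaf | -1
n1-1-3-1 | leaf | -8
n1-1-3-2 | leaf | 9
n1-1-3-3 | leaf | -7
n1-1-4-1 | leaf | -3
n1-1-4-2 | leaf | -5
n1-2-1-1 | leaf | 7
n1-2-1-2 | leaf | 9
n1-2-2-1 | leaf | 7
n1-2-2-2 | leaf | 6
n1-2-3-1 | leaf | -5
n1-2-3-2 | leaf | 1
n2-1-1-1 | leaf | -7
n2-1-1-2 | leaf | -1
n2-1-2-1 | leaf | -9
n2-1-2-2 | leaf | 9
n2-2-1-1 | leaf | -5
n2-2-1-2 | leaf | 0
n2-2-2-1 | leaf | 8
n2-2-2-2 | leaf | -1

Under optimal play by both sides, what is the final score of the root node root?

n1-1-1 (Nadia): max(6, -4, 1) = 6
n1-1-2 (Nadia): max(3, -1) = 3
n1-1-3 (Nadia): max(-8, 9, -7) = 9
n1-1-4 (Nadia): max(-3, -5) = -3
n1-1 (Omar): min(6, 3, 9, -3) = -3
n1-2-1 (Nadia): max(7, 9) = 9
n1-2-2 (Nadia): max(7, 6) = 7
n1-2-3 (Nadia): max(-5, 1) = 1
n1-2 (Omar): min(9, 7, 1) = 1
n1 (Nadia): max(-3, 1) = 1
n2-1-1 (Nadia): max(-7, -1) = -1
n2-1-2 (Nadia): max(-9, 9) = 9
n2-1 (Omar): min(-1, 9) = -1
n2-2-1 (Nadia): max(-5, 0) = 0
n2-2-2 (Nadia): max(8, -1) = 8
n2-2 (Omar): min(0, 8) = 0
n2 (Nadia): max(-1, 0) = 0
root (Omar): min(1, 0) = 0

0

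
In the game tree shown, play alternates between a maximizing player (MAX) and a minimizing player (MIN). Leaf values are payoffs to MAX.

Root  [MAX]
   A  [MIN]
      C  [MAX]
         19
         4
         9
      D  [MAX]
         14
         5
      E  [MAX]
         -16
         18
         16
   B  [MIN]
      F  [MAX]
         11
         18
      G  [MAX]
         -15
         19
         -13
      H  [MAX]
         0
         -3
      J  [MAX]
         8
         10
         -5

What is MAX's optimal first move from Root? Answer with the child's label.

A

C (MAX): max(19, 4, 9) = 19
D (MAX): max(14, 5) = 14
E (MAX): max(-16, 18, 16) = 18
A (MIN): min(19, 14, 18) = 14
F (MAX): max(11, 18) = 18
G (MAX): max(-15, 19, -13) = 19
H (MAX): max(0, -3) = 0
J (MAX): max(8, 10, -5) = 10
B (MIN): min(18, 19, 0, 10) = 0
Root (MAX): max(14, 0) = 14
MAX at Root wants the highest of {A=14, B=0}, so chooses A.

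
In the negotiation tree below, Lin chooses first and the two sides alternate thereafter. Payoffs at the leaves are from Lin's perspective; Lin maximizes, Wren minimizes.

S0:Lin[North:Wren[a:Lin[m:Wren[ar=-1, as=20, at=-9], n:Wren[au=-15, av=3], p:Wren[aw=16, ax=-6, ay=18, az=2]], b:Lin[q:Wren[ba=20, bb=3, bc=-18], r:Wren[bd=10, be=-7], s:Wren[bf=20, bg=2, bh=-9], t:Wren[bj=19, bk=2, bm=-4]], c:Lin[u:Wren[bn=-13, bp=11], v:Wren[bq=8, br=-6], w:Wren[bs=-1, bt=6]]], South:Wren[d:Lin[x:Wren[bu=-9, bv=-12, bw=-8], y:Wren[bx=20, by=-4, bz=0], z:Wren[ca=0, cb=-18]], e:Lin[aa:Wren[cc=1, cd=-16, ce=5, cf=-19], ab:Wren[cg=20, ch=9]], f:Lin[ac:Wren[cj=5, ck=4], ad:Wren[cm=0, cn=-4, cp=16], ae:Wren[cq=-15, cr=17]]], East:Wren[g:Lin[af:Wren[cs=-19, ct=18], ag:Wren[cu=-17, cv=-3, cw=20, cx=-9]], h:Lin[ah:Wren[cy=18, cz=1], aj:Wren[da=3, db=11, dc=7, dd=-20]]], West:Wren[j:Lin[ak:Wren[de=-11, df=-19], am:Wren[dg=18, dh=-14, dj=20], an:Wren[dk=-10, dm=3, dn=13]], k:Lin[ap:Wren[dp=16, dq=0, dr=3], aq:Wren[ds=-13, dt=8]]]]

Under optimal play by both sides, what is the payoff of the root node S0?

-4

m (Wren): min(-1, 20, -9) = -9
n (Wren): min(-15, 3) = -15
p (Wren): min(16, -6, 18, 2) = -6
a (Lin): max(-9, -15, -6) = -6
q (Wren): min(20, 3, -18) = -18
r (Wren): min(10, -7) = -7
s (Wren): min(20, 2, -9) = -9
t (Wren): min(19, 2, -4) = -4
b (Lin): max(-18, -7, -9, -4) = -4
u (Wren): min(-13, 11) = -13
v (Wren): min(8, -6) = -6
w (Wren): min(-1, 6) = -1
c (Lin): max(-13, -6, -1) = -1
North (Wren): min(-6, -4, -1) = -6
x (Wren): min(-9, -12, -8) = -12
y (Wren): min(20, -4, 0) = -4
z (Wren): min(0, -18) = -18
d (Lin): max(-12, -4, -18) = -4
aa (Wren): min(1, -16, 5, -19) = -19
ab (Wren): min(20, 9) = 9
e (Lin): max(-19, 9) = 9
ac (Wren): min(5, 4) = 4
ad (Wren): min(0, -4, 16) = -4
ae (Wren): min(-15, 17) = -15
f (Lin): max(4, -4, -15) = 4
South (Wren): min(-4, 9, 4) = -4
af (Wren): min(-19, 18) = -19
ag (Wren): min(-17, -3, 20, -9) = -17
g (Lin): max(-19, -17) = -17
ah (Wren): min(18, 1) = 1
aj (Wren): min(3, 11, 7, -20) = -20
h (Lin): max(1, -20) = 1
East (Wren): min(-17, 1) = -17
ak (Wren): min(-11, -19) = -19
am (Wren): min(18, -14, 20) = -14
an (Wren): min(-10, 3, 13) = -10
j (Lin): max(-19, -14, -10) = -10
ap (Wren): min(16, 0, 3) = 0
aq (Wren): min(-13, 8) = -13
k (Lin): max(0, -13) = 0
West (Wren): min(-10, 0) = -10
S0 (Lin): max(-6, -4, -17, -10) = -4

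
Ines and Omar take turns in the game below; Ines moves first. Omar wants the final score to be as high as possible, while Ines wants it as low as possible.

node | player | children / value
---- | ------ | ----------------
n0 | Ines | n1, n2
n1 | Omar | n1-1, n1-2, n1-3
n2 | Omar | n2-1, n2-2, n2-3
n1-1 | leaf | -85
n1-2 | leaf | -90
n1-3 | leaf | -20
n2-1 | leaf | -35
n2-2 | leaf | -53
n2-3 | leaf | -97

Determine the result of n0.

-35

n1 (Omar): max(-85, -90, -20) = -20
n2 (Omar): max(-35, -53, -97) = -35
n0 (Ines): min(-20, -35) = -35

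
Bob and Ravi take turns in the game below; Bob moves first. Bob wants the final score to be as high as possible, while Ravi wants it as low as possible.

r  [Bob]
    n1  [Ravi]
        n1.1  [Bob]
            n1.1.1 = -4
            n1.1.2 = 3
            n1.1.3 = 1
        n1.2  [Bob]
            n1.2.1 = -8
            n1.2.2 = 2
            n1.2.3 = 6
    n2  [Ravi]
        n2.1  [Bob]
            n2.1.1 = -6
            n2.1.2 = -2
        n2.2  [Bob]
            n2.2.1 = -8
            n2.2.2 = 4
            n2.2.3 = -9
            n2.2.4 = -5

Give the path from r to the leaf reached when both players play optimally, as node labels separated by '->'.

r -> n1 -> n1.1 -> n1.1.2

n1.1 (Bob): max(-4, 3, 1) = 3
n1.2 (Bob): max(-8, 2, 6) = 6
n1 (Ravi): min(3, 6) = 3
n2.1 (Bob): max(-6, -2) = -2
n2.2 (Bob): max(-8, 4, -9, -5) = 4
n2 (Ravi): min(-2, 4) = -2
r (Bob): max(3, -2) = 3
At r, Bob picks n1 (highest: 3).
At n1, Ravi picks n1.1 (lowest: 3).
At n1.1, Bob picks n1.1.2 (highest: 3).
Terminal value 3.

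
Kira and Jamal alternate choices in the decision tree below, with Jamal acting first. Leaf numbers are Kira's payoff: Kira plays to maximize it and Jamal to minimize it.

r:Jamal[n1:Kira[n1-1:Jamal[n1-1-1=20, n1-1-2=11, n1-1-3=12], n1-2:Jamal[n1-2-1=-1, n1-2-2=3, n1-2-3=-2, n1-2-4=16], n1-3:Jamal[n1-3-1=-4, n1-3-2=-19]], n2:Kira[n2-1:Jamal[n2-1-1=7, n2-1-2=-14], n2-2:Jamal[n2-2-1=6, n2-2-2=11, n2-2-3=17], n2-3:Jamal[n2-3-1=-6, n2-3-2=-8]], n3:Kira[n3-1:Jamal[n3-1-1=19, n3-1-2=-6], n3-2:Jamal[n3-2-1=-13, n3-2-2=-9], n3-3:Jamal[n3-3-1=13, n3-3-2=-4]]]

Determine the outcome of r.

n1-1 (Jamal): min(20, 11, 12) = 11
n1-2 (Jamal): min(-1, 3, -2, 16) = -2
n1-3 (Jamal): min(-4, -19) = -19
n1 (Kira): max(11, -2, -19) = 11
n2-1 (Jamal): min(7, -14) = -14
n2-2 (Jamal): min(6, 11, 17) = 6
n2-3 (Jamal): min(-6, -8) = -8
n2 (Kira): max(-14, 6, -8) = 6
n3-1 (Jamal): min(19, -6) = -6
n3-2 (Jamal): min(-13, -9) = -13
n3-3 (Jamal): min(13, -4) = -4
n3 (Kira): max(-6, -13, -4) = -4
r (Jamal): min(11, 6, -4) = -4

-4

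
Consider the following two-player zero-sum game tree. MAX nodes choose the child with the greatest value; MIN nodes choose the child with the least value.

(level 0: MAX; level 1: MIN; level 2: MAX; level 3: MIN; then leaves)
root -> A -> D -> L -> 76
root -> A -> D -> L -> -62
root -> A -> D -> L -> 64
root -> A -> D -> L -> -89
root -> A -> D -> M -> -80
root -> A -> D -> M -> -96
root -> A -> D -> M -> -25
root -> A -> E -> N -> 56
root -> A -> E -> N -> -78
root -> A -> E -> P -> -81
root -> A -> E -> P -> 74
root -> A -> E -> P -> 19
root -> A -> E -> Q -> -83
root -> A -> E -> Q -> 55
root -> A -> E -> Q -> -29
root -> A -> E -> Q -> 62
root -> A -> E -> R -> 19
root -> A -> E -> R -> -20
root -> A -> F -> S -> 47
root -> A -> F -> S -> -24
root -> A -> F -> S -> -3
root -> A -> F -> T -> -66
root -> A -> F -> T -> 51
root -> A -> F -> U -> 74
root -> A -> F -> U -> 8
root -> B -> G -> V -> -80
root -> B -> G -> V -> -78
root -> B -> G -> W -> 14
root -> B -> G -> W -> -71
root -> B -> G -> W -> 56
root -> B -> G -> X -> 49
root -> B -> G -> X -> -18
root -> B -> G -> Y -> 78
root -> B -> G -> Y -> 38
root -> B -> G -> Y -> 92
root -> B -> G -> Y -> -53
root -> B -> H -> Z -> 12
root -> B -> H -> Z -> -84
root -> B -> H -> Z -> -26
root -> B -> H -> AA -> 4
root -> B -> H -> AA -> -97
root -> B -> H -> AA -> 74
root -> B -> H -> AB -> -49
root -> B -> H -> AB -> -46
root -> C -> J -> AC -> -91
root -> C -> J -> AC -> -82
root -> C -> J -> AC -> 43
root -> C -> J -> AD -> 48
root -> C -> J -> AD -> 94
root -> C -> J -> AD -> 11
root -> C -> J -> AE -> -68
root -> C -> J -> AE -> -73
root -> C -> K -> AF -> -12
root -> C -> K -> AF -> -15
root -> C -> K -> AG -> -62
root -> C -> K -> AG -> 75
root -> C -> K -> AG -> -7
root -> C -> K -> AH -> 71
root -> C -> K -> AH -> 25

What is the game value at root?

11

L (MIN): min(76, -62, 64, -89) = -89
M (MIN): min(-80, -96, -25) = -96
D (MAX): max(-89, -96) = -89
N (MIN): min(56, -78) = -78
P (MIN): min(-81, 74, 19) = -81
Q (MIN): min(-83, 55, -29, 62) = -83
R (MIN): min(19, -20) = -20
E (MAX): max(-78, -81, -83, -20) = -20
S (MIN): min(47, -24, -3) = -24
T (MIN): min(-66, 51) = -66
U (MIN): min(74, 8) = 8
F (MAX): max(-24, -66, 8) = 8
A (MIN): min(-89, -20, 8) = -89
V (MIN): min(-80, -78) = -80
W (MIN): min(14, -71, 56) = -71
X (MIN): min(49, -18) = -18
Y (MIN): min(78, 38, 92, -53) = -53
G (MAX): max(-80, -71, -18, -53) = -18
Z (MIN): min(12, -84, -26) = -84
AA (MIN): min(4, -97, 74) = -97
AB (MIN): min(-49, -46) = -49
H (MAX): max(-84, -97, -49) = -49
B (MIN): min(-18, -49) = -49
AC (MIN): min(-91, -82, 43) = -91
AD (MIN): min(48, 94, 11) = 11
AE (MIN): min(-68, -73) = -73
J (MAX): max(-91, 11, -73) = 11
AF (MIN): min(-12, -15) = -15
AG (MIN): min(-62, 75, -7) = -62
AH (MIN): min(71, 25) = 25
K (MAX): max(-15, -62, 25) = 25
C (MIN): min(11, 25) = 11
root (MAX): max(-89, -49, 11) = 11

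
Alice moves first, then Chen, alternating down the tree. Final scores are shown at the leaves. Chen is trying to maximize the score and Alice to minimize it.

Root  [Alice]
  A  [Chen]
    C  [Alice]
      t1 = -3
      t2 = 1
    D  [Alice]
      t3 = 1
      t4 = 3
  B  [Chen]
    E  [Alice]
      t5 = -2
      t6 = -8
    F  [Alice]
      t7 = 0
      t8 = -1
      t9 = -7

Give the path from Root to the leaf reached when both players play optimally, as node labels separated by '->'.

Root -> B -> F -> t9

C (Alice): min(-3, 1) = -3
D (Alice): min(1, 3) = 1
A (Chen): max(-3, 1) = 1
E (Alice): min(-2, -8) = -8
F (Alice): min(0, -1, -7) = -7
B (Chen): max(-8, -7) = -7
Root (Alice): min(1, -7) = -7
At Root, Alice picks B (lowest: -7).
At B, Chen picks F (highest: -7).
At F, Alice picks t9 (lowest: -7).
Terminal value -7.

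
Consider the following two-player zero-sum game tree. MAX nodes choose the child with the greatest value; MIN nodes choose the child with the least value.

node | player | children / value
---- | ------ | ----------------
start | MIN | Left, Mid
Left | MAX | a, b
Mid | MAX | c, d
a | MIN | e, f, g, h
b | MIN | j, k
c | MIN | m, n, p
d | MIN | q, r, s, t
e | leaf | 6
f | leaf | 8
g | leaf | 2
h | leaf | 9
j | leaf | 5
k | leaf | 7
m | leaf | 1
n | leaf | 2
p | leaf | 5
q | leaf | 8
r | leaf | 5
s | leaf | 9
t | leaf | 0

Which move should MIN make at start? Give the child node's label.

Mid

a (MIN): min(6, 8, 2, 9) = 2
b (MIN): min(5, 7) = 5
Left (MAX): max(2, 5) = 5
c (MIN): min(1, 2, 5) = 1
d (MIN): min(8, 5, 9, 0) = 0
Mid (MAX): max(1, 0) = 1
start (MIN): min(5, 1) = 1
MIN at start wants the lowest of {Left=5, Mid=1}, so chooses Mid.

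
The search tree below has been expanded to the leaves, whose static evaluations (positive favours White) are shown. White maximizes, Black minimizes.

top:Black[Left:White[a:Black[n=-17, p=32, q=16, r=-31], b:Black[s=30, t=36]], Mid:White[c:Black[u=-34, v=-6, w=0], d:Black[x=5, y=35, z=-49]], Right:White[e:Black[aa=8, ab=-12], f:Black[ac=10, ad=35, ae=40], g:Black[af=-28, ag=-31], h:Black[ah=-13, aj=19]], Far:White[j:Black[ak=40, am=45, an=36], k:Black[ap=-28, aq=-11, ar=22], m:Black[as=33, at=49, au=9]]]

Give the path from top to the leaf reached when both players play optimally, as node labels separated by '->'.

a (Black): min(-17, 32, 16, -31) = -31
b (Black): min(30, 36) = 30
Left (White): max(-31, 30) = 30
c (Black): min(-34, -6, 0) = -34
d (Black): min(5, 35, -49) = -49
Mid (White): max(-34, -49) = -34
e (Black): min(8, -12) = -12
f (Black): min(10, 35, 40) = 10
g (Black): min(-28, -31) = -31
h (Black): min(-13, 19) = -13
Right (White): max(-12, 10, -31, -13) = 10
j (Black): min(40, 45, 36) = 36
k (Black): min(-28, -11, 22) = -28
m (Black): min(33, 49, 9) = 9
Far (White): max(36, -28, 9) = 36
top (Black): min(30, -34, 10, 36) = -34
At top, Black picks Mid (lowest: -34).
At Mid, White picks c (highest: -34).
At c, Black picks u (lowest: -34).
Terminal value -34.

top -> Mid -> c -> u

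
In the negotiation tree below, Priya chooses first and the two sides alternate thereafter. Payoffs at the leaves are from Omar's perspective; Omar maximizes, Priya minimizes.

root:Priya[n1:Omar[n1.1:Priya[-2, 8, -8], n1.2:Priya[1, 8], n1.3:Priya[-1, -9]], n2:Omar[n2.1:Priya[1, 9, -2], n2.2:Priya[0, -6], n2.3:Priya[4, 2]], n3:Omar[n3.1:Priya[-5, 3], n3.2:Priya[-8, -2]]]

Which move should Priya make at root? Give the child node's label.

n3

n1.1 (Priya): min(-2, 8, -8) = -8
n1.2 (Priya): min(1, 8) = 1
n1.3 (Priya): min(-1, -9) = -9
n1 (Omar): max(-8, 1, -9) = 1
n2.1 (Priya): min(1, 9, -2) = -2
n2.2 (Priya): min(0, -6) = -6
n2.3 (Priya): min(4, 2) = 2
n2 (Omar): max(-2, -6, 2) = 2
n3.1 (Priya): min(-5, 3) = -5
n3.2 (Priya): min(-8, -2) = -8
n3 (Omar): max(-5, -8) = -5
root (Priya): min(1, 2, -5) = -5
Priya at root wants the lowest of {n1=1, n2=2, n3=-5}, so chooses n3.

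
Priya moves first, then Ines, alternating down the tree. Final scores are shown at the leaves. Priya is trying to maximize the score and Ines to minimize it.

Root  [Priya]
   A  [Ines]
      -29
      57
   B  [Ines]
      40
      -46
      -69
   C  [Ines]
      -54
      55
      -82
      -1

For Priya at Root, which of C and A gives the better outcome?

C (Ines): min(-54, 55, -82, -1) = -82
A (Ines): min(-29, 57) = -29
Priya prefers the higher value; C=-82, A=-29. A is better since -29 > -82.

A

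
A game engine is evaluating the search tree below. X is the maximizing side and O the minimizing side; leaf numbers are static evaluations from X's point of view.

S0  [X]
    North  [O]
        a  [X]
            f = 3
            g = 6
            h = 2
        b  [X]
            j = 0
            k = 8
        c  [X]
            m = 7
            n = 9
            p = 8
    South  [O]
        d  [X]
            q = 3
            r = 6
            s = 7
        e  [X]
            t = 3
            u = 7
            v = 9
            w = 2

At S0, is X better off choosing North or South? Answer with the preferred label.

South

a (X): max(3, 6, 2) = 6
b (X): max(0, 8) = 8
c (X): max(7, 9, 8) = 9
North (O): min(6, 8, 9) = 6
d (X): max(3, 6, 7) = 7
e (X): max(3, 7, 9, 2) = 9
South (O): min(7, 9) = 7
X prefers the higher value; North=6, South=7. South is better since 7 > 6.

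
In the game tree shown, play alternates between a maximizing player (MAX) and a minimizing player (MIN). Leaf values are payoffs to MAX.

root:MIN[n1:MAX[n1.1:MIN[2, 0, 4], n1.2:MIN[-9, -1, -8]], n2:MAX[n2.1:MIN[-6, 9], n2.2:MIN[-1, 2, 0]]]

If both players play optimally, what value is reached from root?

n1.1 (MIN): min(2, 0, 4) = 0
n1.2 (MIN): min(-9, -1, -8) = -9
n1 (MAX): max(0, -9) = 0
n2.1 (MIN): min(-6, 9) = -6
n2.2 (MIN): min(-1, 2, 0) = -1
n2 (MAX): max(-6, -1) = -1
root (MIN): min(0, -1) = -1

-1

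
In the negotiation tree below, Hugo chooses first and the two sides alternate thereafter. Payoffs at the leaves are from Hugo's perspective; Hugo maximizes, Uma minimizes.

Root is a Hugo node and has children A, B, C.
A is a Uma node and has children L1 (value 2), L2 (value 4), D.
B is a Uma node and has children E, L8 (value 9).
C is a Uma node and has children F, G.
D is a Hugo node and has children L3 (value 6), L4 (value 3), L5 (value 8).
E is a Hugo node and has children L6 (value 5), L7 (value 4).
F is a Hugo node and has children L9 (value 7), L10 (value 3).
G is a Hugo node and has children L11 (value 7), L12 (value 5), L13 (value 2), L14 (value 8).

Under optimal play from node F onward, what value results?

F (Hugo): max(7, 3) = 7

7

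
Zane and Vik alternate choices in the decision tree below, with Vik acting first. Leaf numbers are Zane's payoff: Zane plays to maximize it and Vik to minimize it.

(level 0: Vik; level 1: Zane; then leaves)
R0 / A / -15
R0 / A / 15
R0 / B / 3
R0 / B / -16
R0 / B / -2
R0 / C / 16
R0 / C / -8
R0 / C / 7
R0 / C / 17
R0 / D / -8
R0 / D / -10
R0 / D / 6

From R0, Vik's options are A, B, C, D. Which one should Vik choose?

B

A (Zane): max(-15, 15) = 15
B (Zane): max(3, -16, -2) = 3
C (Zane): max(16, -8, 7, 17) = 17
D (Zane): max(-8, -10, 6) = 6
R0 (Vik): min(15, 3, 17, 6) = 3
Vik at R0 wants the lowest of {A=15, B=3, C=17, D=6}, so chooses B.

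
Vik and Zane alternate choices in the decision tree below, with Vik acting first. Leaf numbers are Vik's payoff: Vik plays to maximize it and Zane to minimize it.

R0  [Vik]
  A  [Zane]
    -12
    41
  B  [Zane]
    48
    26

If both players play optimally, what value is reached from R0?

26

A (Zane): min(-12, 41) = -12
B (Zane): min(48, 26) = 26
R0 (Vik): max(-12, 26) = 26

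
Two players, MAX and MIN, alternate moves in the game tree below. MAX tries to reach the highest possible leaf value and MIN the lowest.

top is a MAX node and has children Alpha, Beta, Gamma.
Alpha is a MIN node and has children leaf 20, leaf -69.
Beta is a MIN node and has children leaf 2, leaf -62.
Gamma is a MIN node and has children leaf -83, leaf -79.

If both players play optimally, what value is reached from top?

-62

Alpha (MIN): min(20, -69) = -69
Beta (MIN): min(2, -62) = -62
Gamma (MIN): min(-83, -79) = -83
top (MAX): max(-69, -62, -83) = -62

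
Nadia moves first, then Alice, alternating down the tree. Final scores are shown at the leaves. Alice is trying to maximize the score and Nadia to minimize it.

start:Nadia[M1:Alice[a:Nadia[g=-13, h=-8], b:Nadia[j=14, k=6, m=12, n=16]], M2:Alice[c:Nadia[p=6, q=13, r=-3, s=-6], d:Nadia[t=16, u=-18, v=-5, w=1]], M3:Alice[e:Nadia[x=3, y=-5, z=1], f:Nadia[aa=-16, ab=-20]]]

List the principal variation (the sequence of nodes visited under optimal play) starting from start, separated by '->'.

start -> M2 -> c -> s

a (Nadia): min(-13, -8) = -13
b (Nadia): min(14, 6, 12, 16) = 6
M1 (Alice): max(-13, 6) = 6
c (Nadia): min(6, 13, -3, -6) = -6
d (Nadia): min(16, -18, -5, 1) = -18
M2 (Alice): max(-6, -18) = -6
e (Nadia): min(3, -5, 1) = -5
f (Nadia): min(-16, -20) = -20
M3 (Alice): max(-5, -20) = -5
start (Nadia): min(6, -6, -5) = -6
At start, Nadia picks M2 (lowest: -6).
At M2, Alice picks c (highest: -6).
At c, Nadia picks s (lowest: -6).
Terminal value -6.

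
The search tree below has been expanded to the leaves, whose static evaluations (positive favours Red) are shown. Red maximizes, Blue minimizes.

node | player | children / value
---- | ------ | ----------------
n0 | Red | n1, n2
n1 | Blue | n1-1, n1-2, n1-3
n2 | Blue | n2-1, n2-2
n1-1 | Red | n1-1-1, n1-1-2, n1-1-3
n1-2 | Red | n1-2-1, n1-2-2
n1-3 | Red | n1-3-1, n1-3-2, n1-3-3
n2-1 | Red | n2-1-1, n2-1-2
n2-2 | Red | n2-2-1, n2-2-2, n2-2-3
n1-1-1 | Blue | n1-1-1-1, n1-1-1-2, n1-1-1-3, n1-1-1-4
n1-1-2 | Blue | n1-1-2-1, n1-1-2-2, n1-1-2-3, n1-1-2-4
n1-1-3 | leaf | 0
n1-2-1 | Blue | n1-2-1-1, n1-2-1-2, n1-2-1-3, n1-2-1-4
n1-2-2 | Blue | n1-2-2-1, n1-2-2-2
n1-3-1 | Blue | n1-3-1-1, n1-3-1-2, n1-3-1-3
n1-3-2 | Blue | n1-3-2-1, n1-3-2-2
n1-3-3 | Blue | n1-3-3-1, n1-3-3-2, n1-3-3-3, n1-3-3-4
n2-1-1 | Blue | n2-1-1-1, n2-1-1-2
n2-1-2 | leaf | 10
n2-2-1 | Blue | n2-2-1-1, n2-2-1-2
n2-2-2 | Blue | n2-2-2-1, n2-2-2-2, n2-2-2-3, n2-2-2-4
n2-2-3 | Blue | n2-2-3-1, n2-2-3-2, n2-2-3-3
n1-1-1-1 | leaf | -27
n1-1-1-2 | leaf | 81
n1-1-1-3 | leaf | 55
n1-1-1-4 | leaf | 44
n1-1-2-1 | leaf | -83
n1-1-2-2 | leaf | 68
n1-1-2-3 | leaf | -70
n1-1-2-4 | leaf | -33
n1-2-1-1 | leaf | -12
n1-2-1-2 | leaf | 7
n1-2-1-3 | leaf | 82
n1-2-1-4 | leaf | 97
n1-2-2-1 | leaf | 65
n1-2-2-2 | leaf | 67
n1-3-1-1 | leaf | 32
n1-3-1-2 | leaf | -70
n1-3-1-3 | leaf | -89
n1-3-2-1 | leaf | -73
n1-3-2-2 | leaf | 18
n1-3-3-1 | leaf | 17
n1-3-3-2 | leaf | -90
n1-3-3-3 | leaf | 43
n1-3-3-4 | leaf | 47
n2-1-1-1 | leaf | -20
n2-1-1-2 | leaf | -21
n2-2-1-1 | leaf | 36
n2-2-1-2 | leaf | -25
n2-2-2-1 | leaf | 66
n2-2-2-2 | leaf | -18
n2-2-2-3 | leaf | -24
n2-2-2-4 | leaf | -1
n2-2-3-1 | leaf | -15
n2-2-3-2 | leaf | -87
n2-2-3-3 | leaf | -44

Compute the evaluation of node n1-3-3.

n1-3-3 (Blue): min(17, -90, 43, 47) = -90

-90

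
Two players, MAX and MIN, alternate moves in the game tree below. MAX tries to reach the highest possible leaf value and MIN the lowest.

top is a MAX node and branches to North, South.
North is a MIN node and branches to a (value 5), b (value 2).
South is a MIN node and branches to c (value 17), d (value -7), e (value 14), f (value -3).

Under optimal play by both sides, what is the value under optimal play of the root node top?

North (MIN): min(5, 2) = 2
South (MIN): min(17, -7, 14, -3) = -7
top (MAX): max(2, -7) = 2

2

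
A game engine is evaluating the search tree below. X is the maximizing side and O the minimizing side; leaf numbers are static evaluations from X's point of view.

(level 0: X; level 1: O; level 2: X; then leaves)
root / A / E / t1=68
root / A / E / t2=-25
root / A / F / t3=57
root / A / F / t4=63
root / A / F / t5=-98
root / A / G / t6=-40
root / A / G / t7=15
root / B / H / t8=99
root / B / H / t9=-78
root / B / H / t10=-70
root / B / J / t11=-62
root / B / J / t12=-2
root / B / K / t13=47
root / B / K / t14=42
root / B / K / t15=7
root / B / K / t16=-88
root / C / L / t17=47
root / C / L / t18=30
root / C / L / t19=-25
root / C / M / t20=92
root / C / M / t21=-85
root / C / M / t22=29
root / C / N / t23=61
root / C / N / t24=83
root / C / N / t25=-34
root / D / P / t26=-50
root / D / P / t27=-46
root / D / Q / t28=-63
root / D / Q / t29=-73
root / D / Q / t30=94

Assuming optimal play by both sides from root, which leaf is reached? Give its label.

t17

E (X): max(68, -25) = 68
F (X): max(57, 63, -98) = 63
G (X): max(-40, 15) = 15
A (O): min(68, 63, 15) = 15
H (X): max(99, -78, -70) = 99
J (X): max(-62, -2) = -2
K (X): max(47, 42, 7, -88) = 47
B (O): min(99, -2, 47) = -2
L (X): max(47, 30, -25) = 47
M (X): max(92, -85, 29) = 92
N (X): max(61, 83, -34) = 83
C (O): min(47, 92, 83) = 47
P (X): max(-50, -46) = -46
Q (X): max(-63, -73, 94) = 94
D (O): min(-46, 94) = -46
root (X): max(15, -2, 47, -46) = 47
At root, X picks C (highest: 47).
At C, O picks L (lowest: 47).
At L, X picks t17 (highest: 47).
Terminal value 47.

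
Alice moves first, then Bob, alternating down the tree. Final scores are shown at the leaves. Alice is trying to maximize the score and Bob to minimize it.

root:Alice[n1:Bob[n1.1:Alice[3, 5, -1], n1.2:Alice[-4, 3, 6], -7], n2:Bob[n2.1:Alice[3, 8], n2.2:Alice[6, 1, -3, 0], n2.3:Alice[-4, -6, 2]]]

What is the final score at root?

2

n1.1 (Alice): max(3, 5, -1) = 5
n1.2 (Alice): max(-4, 3, 6) = 6
n1 (Bob): min(5, 6, -7) = -7
n2.1 (Alice): max(3, 8) = 8
n2.2 (Alice): max(6, 1, -3, 0) = 6
n2.3 (Alice): max(-4, -6, 2) = 2
n2 (Bob): min(8, 6, 2) = 2
root (Alice): max(-7, 2) = 2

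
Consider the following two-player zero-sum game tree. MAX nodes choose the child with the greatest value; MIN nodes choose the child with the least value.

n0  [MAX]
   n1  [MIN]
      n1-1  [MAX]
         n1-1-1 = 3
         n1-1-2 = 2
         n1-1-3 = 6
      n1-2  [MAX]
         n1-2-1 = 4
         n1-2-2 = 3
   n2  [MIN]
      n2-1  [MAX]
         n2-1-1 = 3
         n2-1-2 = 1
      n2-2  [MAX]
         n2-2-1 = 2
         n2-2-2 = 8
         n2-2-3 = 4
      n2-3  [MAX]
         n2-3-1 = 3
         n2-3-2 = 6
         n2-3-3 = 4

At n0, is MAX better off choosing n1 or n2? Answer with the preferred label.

n1-1 (MAX): max(3, 2, 6) = 6
n1-2 (MAX): max(4, 3) = 4
n1 (MIN): min(6, 4) = 4
n2-1 (MAX): max(3, 1) = 3
n2-2 (MAX): max(2, 8, 4) = 8
n2-3 (MAX): max(3, 6, 4) = 6
n2 (MIN): min(3, 8, 6) = 3
MAX prefers the higher value; n1=4, n2=3. n1 is better since 4 > 3.

n1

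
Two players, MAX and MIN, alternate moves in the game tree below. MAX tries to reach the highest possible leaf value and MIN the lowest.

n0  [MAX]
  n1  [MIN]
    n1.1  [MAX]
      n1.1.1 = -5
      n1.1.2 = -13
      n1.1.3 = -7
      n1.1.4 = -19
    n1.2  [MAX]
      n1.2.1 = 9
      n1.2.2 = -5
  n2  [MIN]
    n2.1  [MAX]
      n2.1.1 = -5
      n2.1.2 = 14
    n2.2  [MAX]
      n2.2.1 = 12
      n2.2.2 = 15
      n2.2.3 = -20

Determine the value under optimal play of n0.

n1.1 (MAX): max(-5, -13, -7, -19) = -5
n1.2 (MAX): max(9, -5) = 9
n1 (MIN): min(-5, 9) = -5
n2.1 (MAX): max(-5, 14) = 14
n2.2 (MAX): max(12, 15, -20) = 15
n2 (MIN): min(14, 15) = 14
n0 (MAX): max(-5, 14) = 14

14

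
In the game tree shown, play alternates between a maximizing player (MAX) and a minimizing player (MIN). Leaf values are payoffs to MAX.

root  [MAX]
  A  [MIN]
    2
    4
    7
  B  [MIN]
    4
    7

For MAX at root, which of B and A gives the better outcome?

B

B (MIN): min(4, 7) = 4
A (MIN): min(2, 4, 7) = 2
MAX prefers the higher value; B=4, A=2. B is better since 4 > 2.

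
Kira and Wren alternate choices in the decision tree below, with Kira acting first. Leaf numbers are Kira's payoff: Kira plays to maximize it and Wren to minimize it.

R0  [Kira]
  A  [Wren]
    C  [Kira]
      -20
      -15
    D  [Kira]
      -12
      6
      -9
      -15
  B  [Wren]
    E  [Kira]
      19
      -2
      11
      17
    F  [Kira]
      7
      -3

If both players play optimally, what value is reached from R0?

7

C (Kira): max(-20, -15) = -15
D (Kira): max(-12, 6, -9, -15) = 6
A (Wren): min(-15, 6) = -15
E (Kira): max(19, -2, 11, 17) = 19
F (Kira): max(7, -3) = 7
B (Wren): min(19, 7) = 7
R0 (Kira): max(-15, 7) = 7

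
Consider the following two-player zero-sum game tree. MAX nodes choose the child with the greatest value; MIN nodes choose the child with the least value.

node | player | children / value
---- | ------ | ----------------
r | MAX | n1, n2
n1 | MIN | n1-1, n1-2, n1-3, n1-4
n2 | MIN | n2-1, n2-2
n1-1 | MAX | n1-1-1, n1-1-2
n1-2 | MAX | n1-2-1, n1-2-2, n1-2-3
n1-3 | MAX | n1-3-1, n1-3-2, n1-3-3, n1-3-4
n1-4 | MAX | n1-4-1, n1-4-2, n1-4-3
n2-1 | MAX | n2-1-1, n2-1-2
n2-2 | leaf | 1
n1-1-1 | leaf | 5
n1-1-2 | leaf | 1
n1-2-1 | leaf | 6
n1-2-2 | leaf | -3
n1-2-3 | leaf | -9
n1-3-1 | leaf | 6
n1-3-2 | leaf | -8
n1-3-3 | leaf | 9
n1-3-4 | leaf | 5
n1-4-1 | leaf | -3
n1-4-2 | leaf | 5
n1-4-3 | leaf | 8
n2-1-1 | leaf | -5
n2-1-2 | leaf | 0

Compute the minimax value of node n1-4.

8

n1-4 (MAX): max(-3, 5, 8) = 8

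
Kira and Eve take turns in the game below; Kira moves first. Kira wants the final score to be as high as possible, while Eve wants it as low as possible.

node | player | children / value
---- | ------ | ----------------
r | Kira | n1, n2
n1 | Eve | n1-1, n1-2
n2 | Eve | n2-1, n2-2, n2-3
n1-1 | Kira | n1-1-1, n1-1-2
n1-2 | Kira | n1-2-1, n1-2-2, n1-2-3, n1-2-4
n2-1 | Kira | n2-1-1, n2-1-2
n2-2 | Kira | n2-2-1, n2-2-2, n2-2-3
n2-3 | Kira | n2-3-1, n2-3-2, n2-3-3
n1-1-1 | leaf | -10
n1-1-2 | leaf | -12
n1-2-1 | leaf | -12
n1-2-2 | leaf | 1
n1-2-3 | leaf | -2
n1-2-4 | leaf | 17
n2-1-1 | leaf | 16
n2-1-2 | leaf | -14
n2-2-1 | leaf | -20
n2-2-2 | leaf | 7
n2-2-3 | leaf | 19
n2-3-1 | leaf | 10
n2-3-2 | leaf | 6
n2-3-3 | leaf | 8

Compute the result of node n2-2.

19

n2-2 (Kira): max(-20, 7, 19) = 19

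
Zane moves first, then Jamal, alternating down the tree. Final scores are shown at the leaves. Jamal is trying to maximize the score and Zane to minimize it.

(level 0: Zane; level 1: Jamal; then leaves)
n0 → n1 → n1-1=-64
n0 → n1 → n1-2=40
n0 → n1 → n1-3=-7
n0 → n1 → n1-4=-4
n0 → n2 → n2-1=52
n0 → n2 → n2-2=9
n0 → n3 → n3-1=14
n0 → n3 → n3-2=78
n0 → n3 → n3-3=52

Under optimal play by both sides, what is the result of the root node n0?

40

n1 (Jamal): max(-64, 40, -7, -4) = 40
n2 (Jamal): max(52, 9) = 52
n3 (Jamal): max(14, 78, 52) = 78
n0 (Zane): min(40, 52, 78) = 40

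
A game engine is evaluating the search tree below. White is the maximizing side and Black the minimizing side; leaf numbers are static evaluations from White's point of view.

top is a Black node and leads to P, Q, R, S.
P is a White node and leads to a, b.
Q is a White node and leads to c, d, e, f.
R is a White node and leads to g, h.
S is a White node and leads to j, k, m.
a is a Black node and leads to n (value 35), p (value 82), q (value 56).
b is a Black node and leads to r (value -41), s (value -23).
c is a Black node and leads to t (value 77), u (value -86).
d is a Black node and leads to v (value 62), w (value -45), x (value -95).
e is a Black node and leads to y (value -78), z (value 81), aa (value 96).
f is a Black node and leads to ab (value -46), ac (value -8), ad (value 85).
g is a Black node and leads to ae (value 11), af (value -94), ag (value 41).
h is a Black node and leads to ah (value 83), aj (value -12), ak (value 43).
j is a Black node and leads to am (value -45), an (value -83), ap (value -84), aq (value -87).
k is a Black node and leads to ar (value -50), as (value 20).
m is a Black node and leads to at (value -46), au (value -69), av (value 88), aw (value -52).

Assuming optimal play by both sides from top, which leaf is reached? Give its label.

a (Black): min(35, 82, 56) = 35
b (Black): min(-41, -23) = -41
P (White): max(35, -41) = 35
c (Black): min(77, -86) = -86
d (Black): min(62, -45, -95) = -95
e (Black): min(-78, 81, 96) = -78
f (Black): min(-46, -8, 85) = -46
Q (White): max(-86, -95, -78, -46) = -46
g (Black): min(11, -94, 41) = -94
h (Black): min(83, -12, 43) = -12
R (White): max(-94, -12) = -12
j (Black): min(-45, -83, -84, -87) = -87
k (Black): min(-50, 20) = -50
m (Black): min(-46, -69, 88, -52) = -69
S (White): max(-87, -50, -69) = -50
top (Black): min(35, -46, -12, -50) = -50
At top, Black picks S (lowest: -50).
At S, White picks k (highest: -50).
At k, Black picks ar (lowest: -50).
Terminal value -50.

ar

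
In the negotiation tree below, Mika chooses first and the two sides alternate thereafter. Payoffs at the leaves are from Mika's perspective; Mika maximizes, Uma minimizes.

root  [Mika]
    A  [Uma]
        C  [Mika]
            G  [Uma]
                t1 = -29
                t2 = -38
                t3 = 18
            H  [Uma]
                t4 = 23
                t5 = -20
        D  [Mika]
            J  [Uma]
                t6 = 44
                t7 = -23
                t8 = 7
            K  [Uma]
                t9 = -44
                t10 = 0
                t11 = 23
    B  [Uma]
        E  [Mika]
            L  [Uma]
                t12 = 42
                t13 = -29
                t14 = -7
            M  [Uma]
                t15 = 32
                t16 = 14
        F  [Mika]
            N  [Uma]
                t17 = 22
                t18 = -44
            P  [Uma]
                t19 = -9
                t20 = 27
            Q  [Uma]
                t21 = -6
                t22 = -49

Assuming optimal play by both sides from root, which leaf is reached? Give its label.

t19

G (Uma): min(-29, -38, 18) = -38
H (Uma): min(23, -20) = -20
C (Mika): max(-38, -20) = -20
J (Uma): min(44, -23, 7) = -23
K (Uma): min(-44, 0, 23) = -44
D (Mika): max(-23, -44) = -23
A (Uma): min(-20, -23) = -23
L (Uma): min(42, -29, -7) = -29
M (Uma): min(32, 14) = 14
E (Mika): max(-29, 14) = 14
N (Uma): min(22, -44) = -44
P (Uma): min(-9, 27) = -9
Q (Uma): min(-6, -49) = -49
F (Mika): max(-44, -9, -49) = -9
B (Uma): min(14, -9) = -9
root (Mika): max(-23, -9) = -9
At root, Mika picks B (highest: -9).
At B, Uma picks F (lowest: -9).
At F, Mika picks P (highest: -9).
At P, Uma picks t19 (lowest: -9).
Terminal value -9.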